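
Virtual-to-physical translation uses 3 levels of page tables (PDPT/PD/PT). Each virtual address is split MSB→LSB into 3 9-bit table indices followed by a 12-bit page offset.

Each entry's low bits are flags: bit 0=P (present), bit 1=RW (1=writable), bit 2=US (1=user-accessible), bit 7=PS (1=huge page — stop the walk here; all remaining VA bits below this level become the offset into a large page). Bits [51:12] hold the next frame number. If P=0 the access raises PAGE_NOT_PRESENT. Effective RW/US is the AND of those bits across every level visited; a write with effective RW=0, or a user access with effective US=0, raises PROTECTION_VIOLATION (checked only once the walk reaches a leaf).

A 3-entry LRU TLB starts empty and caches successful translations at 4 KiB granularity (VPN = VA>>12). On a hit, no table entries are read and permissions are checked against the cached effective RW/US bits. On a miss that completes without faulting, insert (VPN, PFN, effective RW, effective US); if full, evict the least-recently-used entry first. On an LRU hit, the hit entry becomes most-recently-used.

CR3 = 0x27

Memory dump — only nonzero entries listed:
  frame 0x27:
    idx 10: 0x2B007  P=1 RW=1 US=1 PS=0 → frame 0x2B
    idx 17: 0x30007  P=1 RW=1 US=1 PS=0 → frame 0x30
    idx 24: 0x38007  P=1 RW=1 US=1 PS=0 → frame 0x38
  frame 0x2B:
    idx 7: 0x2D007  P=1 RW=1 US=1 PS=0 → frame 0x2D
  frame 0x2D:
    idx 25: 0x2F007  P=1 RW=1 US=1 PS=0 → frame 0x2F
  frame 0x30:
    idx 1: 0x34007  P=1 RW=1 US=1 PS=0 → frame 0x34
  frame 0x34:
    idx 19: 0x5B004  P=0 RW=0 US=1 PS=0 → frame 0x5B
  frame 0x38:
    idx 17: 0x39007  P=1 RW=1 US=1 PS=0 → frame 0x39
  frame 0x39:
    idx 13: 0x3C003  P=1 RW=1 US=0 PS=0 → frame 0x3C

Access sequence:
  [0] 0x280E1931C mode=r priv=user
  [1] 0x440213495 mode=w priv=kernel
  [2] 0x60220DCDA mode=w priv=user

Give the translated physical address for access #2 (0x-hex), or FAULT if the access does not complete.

Walk each access:
#0 VA=0x280E1931C (r,user):
  [0] read 0x27 idx=10: raw=0x2B007 flags P=1 W=1 U=1 S=0
  [1] read 0x2B idx=7: raw=0x2D007 flags P=1 W=1 U=1 S=0
  [2] read 0x2D idx=25: raw=0x2F007 flags P=1 W=1 U=1 S=0
  ⇒ phys 0x2F31C  [3 reads]
#1 VA=0x440213495 (w,kernel):
  [0] read 0x27 idx=17: raw=0x30007 flags P=1 W=1 U=1 S=0
  [1] read 0x30 idx=1: raw=0x34007 flags P=1 W=1 U=1 S=0
  [2] read 0x34 idx=19: raw=0x5B004 flags P=0 W=0 U=1 S=0
  → PAGE_NOT_PRESENT  (3 entries read)
#2 VA=0x60220DCDA (w,user):
  [0] read 0x27 idx=24: raw=0x38007 flags P=1 W=1 U=1 S=0
  [1] read 0x38 idx=17: raw=0x39007 flags P=1 W=1 U=1 S=0
  [2] read 0x39 idx=13: raw=0x3C003 flags P=1 W=1 U=0 S=0
  → PROTECTION_VIOLATION  (3 entries read)

Access #2 PA: FAULT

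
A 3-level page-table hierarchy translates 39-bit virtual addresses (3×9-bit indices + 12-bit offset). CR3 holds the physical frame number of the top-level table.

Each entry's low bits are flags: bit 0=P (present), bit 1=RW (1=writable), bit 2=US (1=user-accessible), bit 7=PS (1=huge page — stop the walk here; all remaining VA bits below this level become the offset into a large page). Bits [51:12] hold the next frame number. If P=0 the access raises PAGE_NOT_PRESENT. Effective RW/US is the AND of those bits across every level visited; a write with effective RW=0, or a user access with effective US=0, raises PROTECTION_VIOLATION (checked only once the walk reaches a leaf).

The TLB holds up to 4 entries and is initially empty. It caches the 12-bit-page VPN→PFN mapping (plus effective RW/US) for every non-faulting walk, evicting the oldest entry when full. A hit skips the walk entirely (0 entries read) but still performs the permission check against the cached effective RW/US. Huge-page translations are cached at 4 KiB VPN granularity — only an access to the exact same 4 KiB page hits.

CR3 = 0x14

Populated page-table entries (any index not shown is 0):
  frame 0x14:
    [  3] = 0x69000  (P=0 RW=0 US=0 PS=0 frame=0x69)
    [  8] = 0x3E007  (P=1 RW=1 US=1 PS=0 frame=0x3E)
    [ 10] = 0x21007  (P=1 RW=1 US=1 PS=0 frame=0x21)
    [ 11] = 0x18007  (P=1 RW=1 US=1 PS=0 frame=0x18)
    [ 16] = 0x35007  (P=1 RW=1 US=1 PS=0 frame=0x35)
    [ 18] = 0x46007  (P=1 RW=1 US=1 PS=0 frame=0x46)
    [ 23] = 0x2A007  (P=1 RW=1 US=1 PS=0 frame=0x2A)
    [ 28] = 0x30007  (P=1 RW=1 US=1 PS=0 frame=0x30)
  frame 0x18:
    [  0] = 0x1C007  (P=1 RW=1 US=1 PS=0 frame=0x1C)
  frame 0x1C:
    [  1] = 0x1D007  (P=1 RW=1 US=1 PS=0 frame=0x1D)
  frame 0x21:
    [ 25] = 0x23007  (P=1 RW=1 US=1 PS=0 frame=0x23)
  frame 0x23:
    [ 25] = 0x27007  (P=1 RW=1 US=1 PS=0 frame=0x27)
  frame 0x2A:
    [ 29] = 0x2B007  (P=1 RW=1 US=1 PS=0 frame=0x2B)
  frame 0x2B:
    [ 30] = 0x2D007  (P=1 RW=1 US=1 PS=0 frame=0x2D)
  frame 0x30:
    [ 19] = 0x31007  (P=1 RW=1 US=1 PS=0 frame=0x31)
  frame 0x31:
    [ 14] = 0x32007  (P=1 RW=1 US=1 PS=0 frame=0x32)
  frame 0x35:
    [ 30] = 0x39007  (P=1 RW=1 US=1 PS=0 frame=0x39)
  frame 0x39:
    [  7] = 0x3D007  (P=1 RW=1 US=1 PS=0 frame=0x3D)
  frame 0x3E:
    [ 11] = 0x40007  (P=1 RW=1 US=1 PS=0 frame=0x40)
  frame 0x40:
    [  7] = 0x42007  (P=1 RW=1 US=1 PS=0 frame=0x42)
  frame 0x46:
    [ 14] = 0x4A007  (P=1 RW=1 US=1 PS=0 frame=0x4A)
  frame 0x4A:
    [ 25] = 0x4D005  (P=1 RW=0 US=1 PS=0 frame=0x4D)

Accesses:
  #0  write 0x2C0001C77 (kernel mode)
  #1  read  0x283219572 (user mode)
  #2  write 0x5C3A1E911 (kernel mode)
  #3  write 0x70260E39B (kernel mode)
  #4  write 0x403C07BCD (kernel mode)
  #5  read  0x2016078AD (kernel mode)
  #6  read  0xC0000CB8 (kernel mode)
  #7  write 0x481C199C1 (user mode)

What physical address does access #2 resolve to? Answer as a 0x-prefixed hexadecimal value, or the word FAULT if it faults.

Walk each access:
#0 VA=0x2C0001C77 (w,kernel):
  L0 @0x14[11] → 0x18007  P=1,RW=1,US=1,PS=0
  L1 @0x18[0] → 0x1C007  P=1,RW=1,US=1,PS=0
  L2 @0x1C[1] → 0x1D007  P=1,RW=1,US=1,PS=0
  → PA=0x1DC77  (3 entries read)
#1 VA=0x283219572 (r,user):
  L0 @0x14[10] → 0x21007  P=1,RW=1,US=1,PS=0
  L1 @0x21[25] → 0x23007  P=1,RW=1,US=1,PS=0
  L2 @0x23[25] → 0x27007  P=1,RW=1,US=1,PS=0
  → PA=0x27572  (3 entries read)
#2 VA=0x5C3A1E911 (w,kernel):
  L0 @0x14[23] → 0x2A007  P=1,RW=1,US=1,PS=0
  L1 @0x2A[29] → 0x2B007  P=1,RW=1,US=1,PS=0
  L2 @0x2B[30] → 0x2D007  P=1,RW=1,US=1,PS=0
  → PA=0x2D911  (3 entries read)
#3 VA=0x70260E39B (w,kernel):
  L0 @0x14[28] → 0x30007  P=1,RW=1,US=1,PS=0
  L1 @0x30[19] → 0x31007  P=1,RW=1,US=1,PS=0
  L2 @0x31[14] → 0x32007  P=1,RW=1,US=1,PS=0
  → PA=0x3239B  (3 entries read)
#4 VA=0x403C07BCD (w,kernel):
  L0 @0x14[16] → 0x35007  P=1,RW=1,US=1,PS=0
  L1 @0x35[30] → 0x39007  P=1,RW=1,US=1,PS=0
  L2 @0x39[7] → 0x3D007  P=1,RW=1,US=1,PS=0
  → PA=0x3DBCD  (3 entries read)
#5 VA=0x2016078AD (r,kernel):
  L0 @0x14[8] → 0x3E007  P=1,RW=1,US=1,PS=0
  L1 @0x3E[11] → 0x40007  P=1,RW=1,US=1,PS=0
  L2 @0x40[7] → 0x42007  P=1,RW=1,US=1,PS=0
  → PA=0x428AD  (3 entries read)
#6 VA=0xC0000CB8 (r,kernel):
  L0 @0x14[3] → 0x69000  P=0,RW=0,US=0,PS=0
  ⇒ fault: PAGE_NOT_PRESENT  — 1 lookups
#7 VA=0x481C199C1 (w,user):
  L0 @0x14[18] → 0x46007  P=1,RW=1,US=1,PS=0
  L1 @0x46[14] → 0x4A007  P=1,RW=1,US=1,PS=0
  L2 @0x4A[25] → 0x4D005  P=1,RW=0,US=1,PS=0
  ⇒ fault: PROTECTION_VIOLATION  — 3 lookups

Access #2 PA: 0x2D911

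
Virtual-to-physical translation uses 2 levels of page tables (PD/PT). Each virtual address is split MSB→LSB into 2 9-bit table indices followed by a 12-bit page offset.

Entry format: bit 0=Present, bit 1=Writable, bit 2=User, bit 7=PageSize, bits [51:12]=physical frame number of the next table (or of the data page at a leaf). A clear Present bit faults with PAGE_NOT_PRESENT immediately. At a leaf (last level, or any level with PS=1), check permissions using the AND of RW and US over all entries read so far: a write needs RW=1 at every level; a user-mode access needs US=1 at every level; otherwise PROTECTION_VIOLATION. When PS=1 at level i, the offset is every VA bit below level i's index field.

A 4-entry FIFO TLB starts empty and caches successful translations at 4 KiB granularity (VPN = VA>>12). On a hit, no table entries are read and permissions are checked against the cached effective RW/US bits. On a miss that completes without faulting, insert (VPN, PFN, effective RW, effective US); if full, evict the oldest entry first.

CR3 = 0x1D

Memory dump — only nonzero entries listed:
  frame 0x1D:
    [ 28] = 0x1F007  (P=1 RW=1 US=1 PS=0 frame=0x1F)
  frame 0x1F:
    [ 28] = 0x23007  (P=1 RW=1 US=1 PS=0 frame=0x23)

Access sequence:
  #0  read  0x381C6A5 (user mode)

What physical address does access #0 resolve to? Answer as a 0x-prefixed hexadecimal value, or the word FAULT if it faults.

Walk each access:
#0 VA=0x381C6A5 (r,user):
  lvl0: tbl 0x1D, slot 28 ⇒ 0x1F007 (P1/RW1/US1/PS0)
  lvl1: tbl 0x1F, slot 28 ⇒ 0x23007 (P1/RW1/US1/PS0)
  → PA=0x236A5  (2 entries read)

Access #0 PA: 0x236A5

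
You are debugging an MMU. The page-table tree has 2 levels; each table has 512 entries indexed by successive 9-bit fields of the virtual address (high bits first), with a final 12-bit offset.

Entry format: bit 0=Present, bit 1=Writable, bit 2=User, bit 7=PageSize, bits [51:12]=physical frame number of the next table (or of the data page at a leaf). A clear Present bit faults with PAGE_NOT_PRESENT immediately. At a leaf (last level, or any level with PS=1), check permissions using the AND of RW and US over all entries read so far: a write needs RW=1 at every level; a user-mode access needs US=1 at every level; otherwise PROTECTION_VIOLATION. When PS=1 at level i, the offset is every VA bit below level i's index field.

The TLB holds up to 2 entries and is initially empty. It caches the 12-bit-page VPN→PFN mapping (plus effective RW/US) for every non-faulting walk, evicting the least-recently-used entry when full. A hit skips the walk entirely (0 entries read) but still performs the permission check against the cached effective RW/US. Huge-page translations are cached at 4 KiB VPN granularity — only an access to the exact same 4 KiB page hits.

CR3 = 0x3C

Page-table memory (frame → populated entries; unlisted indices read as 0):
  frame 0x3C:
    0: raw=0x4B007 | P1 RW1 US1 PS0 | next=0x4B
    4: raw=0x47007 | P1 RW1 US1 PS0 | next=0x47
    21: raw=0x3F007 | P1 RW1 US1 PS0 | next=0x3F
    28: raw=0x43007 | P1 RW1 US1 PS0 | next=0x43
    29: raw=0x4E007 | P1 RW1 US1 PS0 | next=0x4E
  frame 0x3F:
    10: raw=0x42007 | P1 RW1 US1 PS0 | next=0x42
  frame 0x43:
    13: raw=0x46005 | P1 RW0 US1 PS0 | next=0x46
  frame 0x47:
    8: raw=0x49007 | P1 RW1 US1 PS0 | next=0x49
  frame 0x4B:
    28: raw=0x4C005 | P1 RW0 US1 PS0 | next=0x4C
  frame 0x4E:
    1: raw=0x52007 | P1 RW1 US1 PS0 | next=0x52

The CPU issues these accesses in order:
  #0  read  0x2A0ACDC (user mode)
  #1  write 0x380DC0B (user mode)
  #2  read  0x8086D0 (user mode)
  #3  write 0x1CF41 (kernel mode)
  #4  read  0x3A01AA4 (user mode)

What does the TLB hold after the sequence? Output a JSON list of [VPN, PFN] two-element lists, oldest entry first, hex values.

Walk each access:
#0 VA=0x2A0ACDC (r,user):
  L0 @0x3C[21] → 0x3F007  P=1,RW=1,US=1,PS=0
  L1 @0x3F[10] → 0x42007  P=1,RW=1,US=1,PS=0
  ⇒ phys 0x42CDC  [2 reads]
#1 VA=0x380DC0B (w,user):
  L0 @0x3C[28] → 0x43007  P=1,RW=1,US=1,PS=0
  L1 @0x43[13] → 0x46005  P=1,RW=0,US=1,PS=0
  → PROTECTION_VIOLATION  (2 entries read)
#2 VA=0x8086D0 (r,user):
  L0 @0x3C[4] → 0x47007  P=1,RW=1,US=1,PS=0
  L1 @0x47[8] → 0x49007  P=1,RW=1,US=1,PS=0
  ⇒ phys 0x496D0  [2 reads]
#3 VA=0x1CF41 (w,kernel):
  L0 @0x3C[0] → 0x4B007  P=1,RW=1,US=1,PS=0
  L1 @0x4B[28] → 0x4C005  P=1,RW=0,US=1,PS=0
  → PROTECTION_VIOLATION  (2 entries read)
#4 VA=0x3A01AA4 (r,user):
  L0 @0x3C[29] → 0x4E007  P=1,RW=1,US=1,PS=0
  L1 @0x4E[1] → 0x52007  P=1,RW=1,US=1,PS=0
  ⇒ phys 0x52AA4  [2 reads]

TLB: [["0x808", "0x49"], ["0x3A01", "0x52"]]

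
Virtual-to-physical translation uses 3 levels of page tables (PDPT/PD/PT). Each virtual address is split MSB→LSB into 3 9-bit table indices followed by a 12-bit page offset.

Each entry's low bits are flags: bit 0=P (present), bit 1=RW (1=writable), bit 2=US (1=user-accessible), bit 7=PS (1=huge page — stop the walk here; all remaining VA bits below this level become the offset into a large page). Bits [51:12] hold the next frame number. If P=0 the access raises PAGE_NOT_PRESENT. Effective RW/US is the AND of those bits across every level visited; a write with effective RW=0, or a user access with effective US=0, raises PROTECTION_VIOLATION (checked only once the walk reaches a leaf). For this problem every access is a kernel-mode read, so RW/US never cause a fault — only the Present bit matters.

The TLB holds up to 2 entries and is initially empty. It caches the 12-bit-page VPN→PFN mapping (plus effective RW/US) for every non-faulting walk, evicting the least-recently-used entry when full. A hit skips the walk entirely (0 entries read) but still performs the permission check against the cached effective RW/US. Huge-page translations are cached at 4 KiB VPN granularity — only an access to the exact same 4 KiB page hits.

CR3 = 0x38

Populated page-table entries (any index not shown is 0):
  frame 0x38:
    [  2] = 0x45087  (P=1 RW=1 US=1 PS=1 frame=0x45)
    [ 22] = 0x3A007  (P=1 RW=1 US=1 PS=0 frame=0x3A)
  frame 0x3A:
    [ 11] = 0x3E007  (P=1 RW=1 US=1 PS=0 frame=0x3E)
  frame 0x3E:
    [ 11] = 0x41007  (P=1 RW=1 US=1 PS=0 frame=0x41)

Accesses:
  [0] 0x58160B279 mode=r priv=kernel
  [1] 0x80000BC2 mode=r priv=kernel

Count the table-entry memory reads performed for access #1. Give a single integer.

Walk each access:
#0 VA=0x58160B279 (r,kernel):
  lvl0: tbl 0x38, slot 22 ⇒ 0x3A007 (P1/RW1/US1/PS0)
  lvl1: tbl 0x3A, slot 11 ⇒ 0x3E007 (P1/RW1/US1/PS0)
  lvl2: tbl 0x3E, slot 11 ⇒ 0x41007 (P1/RW1/US1/PS0)
  → PA=0x41279  (3 entries read)
#1 VA=0x80000BC2 (r,kernel):
  lvl0: tbl 0x38, slot 2 ⇒ 0x45087 (P1/RW1/US1/PS1)
  → PA=0x45BC2 (huge @L0)  (1 entries read)

Entries read for #1: 1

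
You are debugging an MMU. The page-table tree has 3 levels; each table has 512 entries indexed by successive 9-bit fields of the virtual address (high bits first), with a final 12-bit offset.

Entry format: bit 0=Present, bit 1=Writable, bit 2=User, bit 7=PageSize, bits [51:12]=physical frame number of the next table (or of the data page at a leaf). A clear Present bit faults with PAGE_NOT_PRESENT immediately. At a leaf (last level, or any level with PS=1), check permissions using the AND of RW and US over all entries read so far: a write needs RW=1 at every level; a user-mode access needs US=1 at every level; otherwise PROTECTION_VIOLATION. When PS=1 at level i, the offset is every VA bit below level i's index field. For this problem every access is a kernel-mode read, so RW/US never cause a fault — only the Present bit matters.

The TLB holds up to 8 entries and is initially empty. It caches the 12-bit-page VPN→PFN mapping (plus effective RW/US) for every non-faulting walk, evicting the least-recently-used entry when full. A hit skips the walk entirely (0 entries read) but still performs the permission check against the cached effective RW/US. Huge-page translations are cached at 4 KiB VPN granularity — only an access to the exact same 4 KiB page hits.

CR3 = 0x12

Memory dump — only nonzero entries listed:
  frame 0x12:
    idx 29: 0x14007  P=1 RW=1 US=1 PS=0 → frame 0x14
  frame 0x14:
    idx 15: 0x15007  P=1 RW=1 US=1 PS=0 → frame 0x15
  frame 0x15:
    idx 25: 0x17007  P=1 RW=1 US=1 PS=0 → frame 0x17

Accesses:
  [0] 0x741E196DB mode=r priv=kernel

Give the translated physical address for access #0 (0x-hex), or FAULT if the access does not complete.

Walk each access:
#0 VA=0x741E196DB (r,kernel):
  L0 @0x12[29] → 0x14007  P=1,RW=1,US=1,PS=0
  L1 @0x14[15] → 0x15007  P=1,RW=1,US=1,PS=0
  L2 @0x15[25] → 0x17007  P=1,RW=1,US=1,PS=0
  ✓ 0x176DB  — 3 lookups

Access #0 PA: 0x176DB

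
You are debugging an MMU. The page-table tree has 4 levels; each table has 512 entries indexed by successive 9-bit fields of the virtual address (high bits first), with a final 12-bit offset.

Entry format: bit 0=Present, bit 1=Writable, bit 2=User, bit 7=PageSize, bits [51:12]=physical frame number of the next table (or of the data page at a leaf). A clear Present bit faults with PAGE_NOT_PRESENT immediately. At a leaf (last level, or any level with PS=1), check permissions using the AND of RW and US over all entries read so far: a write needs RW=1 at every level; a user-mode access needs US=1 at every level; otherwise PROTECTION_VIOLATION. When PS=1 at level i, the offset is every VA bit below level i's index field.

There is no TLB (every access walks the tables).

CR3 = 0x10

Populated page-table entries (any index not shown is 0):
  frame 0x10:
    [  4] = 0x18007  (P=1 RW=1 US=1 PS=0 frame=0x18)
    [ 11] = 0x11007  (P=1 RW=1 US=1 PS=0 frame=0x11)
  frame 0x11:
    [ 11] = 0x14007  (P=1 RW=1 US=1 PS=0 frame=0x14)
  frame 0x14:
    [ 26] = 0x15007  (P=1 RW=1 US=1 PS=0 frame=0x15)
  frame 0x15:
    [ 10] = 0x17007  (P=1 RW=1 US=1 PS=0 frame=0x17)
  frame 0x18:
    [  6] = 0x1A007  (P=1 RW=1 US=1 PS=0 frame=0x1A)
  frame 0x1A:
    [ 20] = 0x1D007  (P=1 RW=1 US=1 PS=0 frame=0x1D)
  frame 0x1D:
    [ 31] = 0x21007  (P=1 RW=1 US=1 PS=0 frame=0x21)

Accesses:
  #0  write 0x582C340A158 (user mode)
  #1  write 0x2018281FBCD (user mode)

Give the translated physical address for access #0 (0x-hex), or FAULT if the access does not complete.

Walk each access:
#0 VA=0x582C340A158 (w,user):
  lvl0: tbl 0x10, slot 11 ⇒ 0x11007 (P1/RW1/US1/PS0)
  lvl1: tbl 0x11, slot 11 ⇒ 0x14007 (P1/RW1/US1/PS0)
  lvl2: tbl 0x14, slot 26 ⇒ 0x15007 (P1/RW1/US1/PS0)
  lvl3: tbl 0x15, slot 10 ⇒ 0x17007 (P1/RW1/US1/PS0)
  → PA=0x17158  (4 entries read)
#1 VA=0x2018281FBCD (w,user):
  lvl0: tbl 0x10, slot 4 ⇒ 0x18007 (P1/RW1/US1/PS0)
  lvl1: tbl 0x18, slot 6 ⇒ 0x1A007 (P1/RW1/US1/PS0)
  lvl2: tbl 0x1A, slot 20 ⇒ 0x1D007 (P1/RW1/US1/PS0)
  lvl3: tbl 0x1D, slot 31 ⇒ 0x21007 (P1/RW1/US1/PS0)
  → PA=0x21BCD  (4 entries read)

Access #0 PA: 0x17158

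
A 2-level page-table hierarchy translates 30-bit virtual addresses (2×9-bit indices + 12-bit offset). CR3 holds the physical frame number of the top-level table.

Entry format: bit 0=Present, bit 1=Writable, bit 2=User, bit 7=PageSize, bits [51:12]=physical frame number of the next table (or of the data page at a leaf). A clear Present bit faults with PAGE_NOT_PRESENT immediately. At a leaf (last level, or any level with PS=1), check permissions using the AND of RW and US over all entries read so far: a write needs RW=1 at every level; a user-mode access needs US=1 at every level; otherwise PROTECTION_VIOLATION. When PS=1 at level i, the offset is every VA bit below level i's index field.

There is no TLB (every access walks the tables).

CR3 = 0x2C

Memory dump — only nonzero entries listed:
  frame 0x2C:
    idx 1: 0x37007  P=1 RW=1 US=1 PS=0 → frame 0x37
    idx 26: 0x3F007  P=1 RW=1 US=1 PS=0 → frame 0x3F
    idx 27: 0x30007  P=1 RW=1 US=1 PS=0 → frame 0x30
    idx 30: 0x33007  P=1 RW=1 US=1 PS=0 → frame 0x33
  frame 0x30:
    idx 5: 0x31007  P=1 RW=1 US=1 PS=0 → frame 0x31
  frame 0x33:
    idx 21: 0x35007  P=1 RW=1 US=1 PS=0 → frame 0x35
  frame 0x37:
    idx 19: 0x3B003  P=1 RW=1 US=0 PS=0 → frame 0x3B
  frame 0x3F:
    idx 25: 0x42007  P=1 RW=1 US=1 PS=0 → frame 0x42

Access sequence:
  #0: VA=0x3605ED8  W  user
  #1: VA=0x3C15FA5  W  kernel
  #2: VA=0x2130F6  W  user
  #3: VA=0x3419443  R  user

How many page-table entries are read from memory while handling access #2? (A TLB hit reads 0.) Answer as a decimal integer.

Per-access translation:
#0 VA=0x3605ED8 (w,user):
  lvl0: tbl 0x2C, slot 27 ⇒ 0x30007 (P1/RW1/US1/PS0)
  lvl1: tbl 0x30, slot 5 ⇒ 0x31007 (P1/RW1/US1/PS0)
  → PA=0x31ED8  (2 entries read)
#1 VA=0x3C15FA5 (w,kernel):
  lvl0: tbl 0x2C, slot 30 ⇒ 0x33007 (P1/RW1/US1/PS0)
  lvl1: tbl 0x33, slot 21 ⇒ 0x35007 (P1/RW1/US1/PS0)
  → PA=0x35FA5  (2 entries read)
#2 VA=0x2130F6 (w,user):
  lvl0: tbl 0x2C, slot 1 ⇒ 0x37007 (P1/RW1/US1/PS0)
  lvl1: tbl 0x37, slot 19 ⇒ 0x3B003 (P1/RW1/US0/PS0)
  ✗ PROTECTION_VIOLATION  [2 reads]
#3 VA=0x3419443 (r,user):
  lvl0: tbl 0x2C, slot 26 ⇒ 0x3F007 (P1/RW1/US1/PS0)
  lvl1: tbl 0x3F, slot 25 ⇒ 0x42007 (P1/RW1/US1/PS0)
  → PA=0x42443  (2 entries read)

Entries read for #2: 2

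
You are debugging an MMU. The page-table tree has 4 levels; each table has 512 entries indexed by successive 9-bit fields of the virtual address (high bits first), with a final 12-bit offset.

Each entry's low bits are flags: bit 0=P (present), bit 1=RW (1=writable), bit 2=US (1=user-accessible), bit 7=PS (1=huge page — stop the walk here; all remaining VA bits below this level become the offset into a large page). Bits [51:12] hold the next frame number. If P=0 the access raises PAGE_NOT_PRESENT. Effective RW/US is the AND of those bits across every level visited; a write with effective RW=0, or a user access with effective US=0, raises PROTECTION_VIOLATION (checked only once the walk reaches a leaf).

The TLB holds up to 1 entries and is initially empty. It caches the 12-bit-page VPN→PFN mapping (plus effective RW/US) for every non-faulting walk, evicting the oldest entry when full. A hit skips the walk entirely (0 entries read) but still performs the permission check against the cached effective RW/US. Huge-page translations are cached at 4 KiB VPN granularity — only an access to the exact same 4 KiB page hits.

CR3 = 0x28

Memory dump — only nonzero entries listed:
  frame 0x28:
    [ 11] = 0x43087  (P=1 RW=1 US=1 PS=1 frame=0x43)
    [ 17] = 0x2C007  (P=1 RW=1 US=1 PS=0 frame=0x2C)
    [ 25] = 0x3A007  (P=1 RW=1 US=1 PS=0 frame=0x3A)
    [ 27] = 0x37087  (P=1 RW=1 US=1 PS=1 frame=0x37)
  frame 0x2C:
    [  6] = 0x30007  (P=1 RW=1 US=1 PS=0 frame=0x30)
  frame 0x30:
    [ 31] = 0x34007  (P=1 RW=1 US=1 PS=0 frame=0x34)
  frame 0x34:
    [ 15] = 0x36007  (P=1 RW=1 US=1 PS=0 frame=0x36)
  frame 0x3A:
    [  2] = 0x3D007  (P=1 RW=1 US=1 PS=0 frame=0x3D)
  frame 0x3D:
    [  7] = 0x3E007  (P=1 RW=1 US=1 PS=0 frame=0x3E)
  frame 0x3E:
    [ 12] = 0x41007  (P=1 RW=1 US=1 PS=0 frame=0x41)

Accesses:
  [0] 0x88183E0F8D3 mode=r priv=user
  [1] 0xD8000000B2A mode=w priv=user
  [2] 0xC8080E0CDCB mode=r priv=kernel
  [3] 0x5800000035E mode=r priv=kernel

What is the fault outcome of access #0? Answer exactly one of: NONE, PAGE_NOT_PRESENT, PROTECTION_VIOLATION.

Trace:
#0 VA=0x88183E0F8D3 (r,user):
  [0] read 0x28 idx=17: raw=0x2C007 flags P=1 W=1 U=1 S=0
  [1] read 0x2C idx=6: raw=0x30007 flags P=1 W=1 U=1 S=0
  [2] read 0x30 idx=31: raw=0x34007 flags P=1 W=1 U=1 S=0
  [3] read 0x34 idx=15: raw=0x36007 flags P=1 W=1 U=1 S=0
  ⇒ phys 0x368D3  [4 reads]
#1 VA=0xD8000000B2A (w,user):
  [0] read 0x28 idx=27: raw=0x37087 flags P=1 W=1 U=1 S=1
  ⇒ phys 0x37B2A (huge @L0)  [1 reads]
#2 VA=0xC8080E0CDCB (r,kernel):
  [0] read 0x28 idx=25: raw=0x3A007 flags P=1 W=1 U=1 S=0
  [1] read 0x3A idx=2: raw=0x3D007 flags P=1 W=1 U=1 S=0
  [2] read 0x3D idx=7: raw=0x3E007 flags P=1 W=1 U=1 S=0
  [3] read 0x3E idx=12: raw=0x41007 flags P=1 W=1 U=1 S=0
  ⇒ phys 0x41DCB  [4 reads]
#3 VA=0x5800000035E (r,kernel):
  [0] read 0x28 idx=11: raw=0x43087 flags P=1 W=1 U=1 S=1
  ⇒ phys 0x4335E (huge @L0)  [1 reads]

Access #0 fault: NONE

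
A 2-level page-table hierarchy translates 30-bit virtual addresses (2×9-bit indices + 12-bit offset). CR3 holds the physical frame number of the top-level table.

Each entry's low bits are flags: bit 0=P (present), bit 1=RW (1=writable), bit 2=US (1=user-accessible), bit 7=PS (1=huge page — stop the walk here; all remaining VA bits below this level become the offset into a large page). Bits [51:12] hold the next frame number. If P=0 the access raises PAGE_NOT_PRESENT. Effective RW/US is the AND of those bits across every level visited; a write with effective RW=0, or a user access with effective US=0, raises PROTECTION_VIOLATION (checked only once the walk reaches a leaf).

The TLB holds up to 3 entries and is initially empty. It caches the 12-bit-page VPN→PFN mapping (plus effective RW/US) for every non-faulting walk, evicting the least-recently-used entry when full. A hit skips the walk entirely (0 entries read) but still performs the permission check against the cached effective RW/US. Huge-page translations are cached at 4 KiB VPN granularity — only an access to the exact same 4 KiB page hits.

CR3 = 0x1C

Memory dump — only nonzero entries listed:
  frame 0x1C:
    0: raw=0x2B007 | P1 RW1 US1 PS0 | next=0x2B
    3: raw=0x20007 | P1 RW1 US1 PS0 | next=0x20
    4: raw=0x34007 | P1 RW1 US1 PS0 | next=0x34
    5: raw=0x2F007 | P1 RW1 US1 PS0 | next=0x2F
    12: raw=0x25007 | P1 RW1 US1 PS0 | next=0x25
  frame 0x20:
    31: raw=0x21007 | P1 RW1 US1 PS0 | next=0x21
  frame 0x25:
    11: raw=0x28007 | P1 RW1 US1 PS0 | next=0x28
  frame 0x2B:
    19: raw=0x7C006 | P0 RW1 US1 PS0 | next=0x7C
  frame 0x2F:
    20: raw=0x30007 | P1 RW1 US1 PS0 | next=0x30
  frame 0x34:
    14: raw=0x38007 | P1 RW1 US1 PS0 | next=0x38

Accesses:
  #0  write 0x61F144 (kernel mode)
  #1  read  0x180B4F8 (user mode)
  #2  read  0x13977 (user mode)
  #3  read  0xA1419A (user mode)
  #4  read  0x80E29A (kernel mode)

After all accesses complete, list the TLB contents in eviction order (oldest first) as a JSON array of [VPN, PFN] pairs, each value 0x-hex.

Per-access translation:
#0 VA=0x61F144 (w,kernel):
  L0 @0x1C[3] → 0x20007  P=1,RW=1,US=1,PS=0
  L1 @0x20[31] → 0x21007  P=1,RW=1,US=1,PS=0
  → PA=0x21144  (2 entries read)
#1 VA=0x180B4F8 (r,user):
  L0 @0x1C[12] → 0x25007  P=1,RW=1,US=1,PS=0
  L1 @0x25[11] → 0x28007  P=1,RW=1,US=1,PS=0
  → PA=0x284F8  (2 entries read)
#2 VA=0x13977 (r,user):
  L0 @0x1C[0] → 0x2B007  P=1,RW=1,US=1,PS=0
  L1 @0x2B[19] → 0x7C006  P=0,RW=1,US=1,PS=0
  ✗ PAGE_NOT_PRESENT  [2 reads]
#3 VA=0xA1419A (r,user):
  L0 @0x1C[5] → 0x2F007  P=1,RW=1,US=1,PS=0
  L1 @0x2F[20] → 0x30007  P=1,RW=1,US=1,PS=0
  → PA=0x3019A  (2 entries read)
#4 VA=0x80E29A (r,kernel):
  L0 @0x1C[4] → 0x34007  P=1,RW=1,US=1,PS=0
  L1 @0x34[14] → 0x38007  P=1,RW=1,US=1,PS=0
  → PA=0x3829A  (2 entries read)

TLB: [["0x180B", "0x28"], ["0xA14", "0x30"], ["0x80E", "0x38"]]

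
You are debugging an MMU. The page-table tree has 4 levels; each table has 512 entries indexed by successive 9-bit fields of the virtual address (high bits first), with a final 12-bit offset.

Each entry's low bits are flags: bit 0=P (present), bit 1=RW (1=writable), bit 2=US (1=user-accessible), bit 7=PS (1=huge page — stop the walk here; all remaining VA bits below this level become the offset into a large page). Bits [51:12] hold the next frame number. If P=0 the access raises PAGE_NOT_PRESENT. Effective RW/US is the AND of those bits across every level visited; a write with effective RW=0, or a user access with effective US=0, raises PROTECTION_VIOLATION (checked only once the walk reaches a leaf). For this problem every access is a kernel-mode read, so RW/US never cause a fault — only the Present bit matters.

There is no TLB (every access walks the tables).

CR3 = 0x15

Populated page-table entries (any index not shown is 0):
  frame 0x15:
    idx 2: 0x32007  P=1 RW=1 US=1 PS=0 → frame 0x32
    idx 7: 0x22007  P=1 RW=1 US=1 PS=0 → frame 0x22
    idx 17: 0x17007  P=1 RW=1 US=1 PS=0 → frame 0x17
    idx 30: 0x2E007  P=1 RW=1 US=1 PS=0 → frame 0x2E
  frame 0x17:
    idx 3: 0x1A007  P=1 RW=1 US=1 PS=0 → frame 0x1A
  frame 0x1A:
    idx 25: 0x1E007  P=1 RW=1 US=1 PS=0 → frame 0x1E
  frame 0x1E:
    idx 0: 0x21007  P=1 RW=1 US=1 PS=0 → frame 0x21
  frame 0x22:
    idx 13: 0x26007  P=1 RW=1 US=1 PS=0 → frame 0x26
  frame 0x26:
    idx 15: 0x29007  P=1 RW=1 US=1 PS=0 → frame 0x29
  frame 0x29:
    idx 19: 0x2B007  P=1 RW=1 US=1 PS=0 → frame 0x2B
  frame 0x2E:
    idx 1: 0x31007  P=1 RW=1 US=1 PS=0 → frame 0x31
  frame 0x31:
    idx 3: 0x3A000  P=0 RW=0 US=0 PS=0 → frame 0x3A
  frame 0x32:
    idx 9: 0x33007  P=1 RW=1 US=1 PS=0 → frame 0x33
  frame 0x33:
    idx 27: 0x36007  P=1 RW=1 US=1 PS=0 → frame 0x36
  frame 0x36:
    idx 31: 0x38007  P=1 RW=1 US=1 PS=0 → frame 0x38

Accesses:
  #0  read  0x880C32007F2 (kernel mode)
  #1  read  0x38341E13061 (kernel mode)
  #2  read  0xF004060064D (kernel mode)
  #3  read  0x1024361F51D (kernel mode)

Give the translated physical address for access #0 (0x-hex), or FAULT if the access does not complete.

Trace:
#0 VA=0x880C32007F2 (r,kernel):
  lvl0: tbl 0x15, slot 17 ⇒ 0x17007 (P1/RW1/US1/PS0)
  lvl1: tbl 0x17, slot 3 ⇒ 0x1A007 (P1/RW1/US1/PS0)
  lvl2: tbl 0x1A, slot 25 ⇒ 0x1E007 (P1/RW1/US1/PS0)
  lvl3: tbl 0x1E, slot 0 ⇒ 0x21007 (P1/RW1/US1/PS0)
  → PA=0x217F2  (4 entries read)
#1 VA=0x38341E13061 (r,kernel):
  lvl0: tbl 0x15, slot 7 ⇒ 0x22007 (P1/RW1/US1/PS0)
  lvl1: tbl 0x22, slot 13 ⇒ 0x26007 (P1/RW1/US1/PS0)
  lvl2: tbl 0x26, slot 15 ⇒ 0x29007 (P1/RW1/US1/PS0)
  lvl3: tbl 0x29, slot 19 ⇒ 0x2B007 (P1/RW1/US1/PS0)
  → PA=0x2B061  (4 entries read)
#2 VA=0xF004060064D (r,kernel):
  lvl0: tbl 0x15, slot 30 ⇒ 0x2E007 (P1/RW1/US1/PS0)
  lvl1: tbl 0x2E, slot 1 ⇒ 0x31007 (P1/RW1/US1/PS0)
  lvl2: tbl 0x31, slot 3 ⇒ 0x3A000 (P0/RW0/US0/PS0)
  → PAGE_NOT_PRESENT  (3 entries read)
#3 VA=0x1024361F51D (r,kernel):
  lvl0: tbl 0x15, slot 2 ⇒ 0x32007 (P1/RW1/US1/PS0)
  lvl1: tbl 0x32, slot 9 ⇒ 0x33007 (P1/RW1/US1/PS0)
  lvl2: tbl 0x33, slot 27 ⇒ 0x36007 (P1/RW1/US1/PS0)
  lvl3: tbl 0x36, slot 31 ⇒ 0x38007 (P1/RW1/US1/PS0)
  → PA=0x3851D  (4 entries read)

Access #0 PA: 0x217F2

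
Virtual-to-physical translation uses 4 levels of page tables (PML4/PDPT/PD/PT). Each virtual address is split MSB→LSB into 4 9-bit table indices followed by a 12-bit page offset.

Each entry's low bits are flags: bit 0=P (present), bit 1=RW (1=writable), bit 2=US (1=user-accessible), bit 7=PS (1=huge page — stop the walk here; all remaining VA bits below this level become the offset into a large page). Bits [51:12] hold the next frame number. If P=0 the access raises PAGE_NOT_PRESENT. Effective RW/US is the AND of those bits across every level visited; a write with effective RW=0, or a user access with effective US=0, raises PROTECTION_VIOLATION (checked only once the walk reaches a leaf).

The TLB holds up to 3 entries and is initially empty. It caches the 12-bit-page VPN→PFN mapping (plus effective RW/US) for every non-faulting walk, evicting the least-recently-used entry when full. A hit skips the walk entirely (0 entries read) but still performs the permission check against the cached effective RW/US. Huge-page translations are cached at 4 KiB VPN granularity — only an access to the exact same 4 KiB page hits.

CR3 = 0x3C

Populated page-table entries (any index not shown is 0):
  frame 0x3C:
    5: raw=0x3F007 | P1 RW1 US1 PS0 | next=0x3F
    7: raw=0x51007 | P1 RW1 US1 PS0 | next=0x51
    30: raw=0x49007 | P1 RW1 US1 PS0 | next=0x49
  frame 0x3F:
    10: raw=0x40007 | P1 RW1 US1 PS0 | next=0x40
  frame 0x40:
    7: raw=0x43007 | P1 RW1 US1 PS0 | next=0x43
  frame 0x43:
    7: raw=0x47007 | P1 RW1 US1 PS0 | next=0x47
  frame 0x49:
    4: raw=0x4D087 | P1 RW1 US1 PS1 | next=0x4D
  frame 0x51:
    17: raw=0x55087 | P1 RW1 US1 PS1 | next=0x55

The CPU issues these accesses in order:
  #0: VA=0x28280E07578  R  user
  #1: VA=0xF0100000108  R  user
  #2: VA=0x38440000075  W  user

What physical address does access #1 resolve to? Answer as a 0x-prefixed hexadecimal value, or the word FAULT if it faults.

Walk each access:
#0 VA=0x28280E07578 (r,user):
  L0: frame=0x3C idx=5 entry=0x3F007 [P=1 RW=1 US=1 PS=0]
  L1: frame=0x3F idx=10 entry=0x40007 [P=1 RW=1 US=1 PS=0]
  L2: frame=0x40 idx=7 entry=0x43007 [P=1 RW=1 US=1 PS=0]
  L3: frame=0x43 idx=7 entry=0x47007 [P=1 RW=1 US=1 PS=0]
  → PA=0x47578  (4 entries read)
#1 VA=0xF0100000108 (r,user):
  L0: frame=0x3C idx=30 entry=0x49007 [P=1 RW=1 US=1 PS=0]
  L1: frame=0x49 idx=4 entry=0x4D087 [P=1 RW=1 US=1 PS=1]
  → PA=0x4D108 (huge @L1)  (2 entries read)
#2 VA=0x38440000075 (w,user):
  L0: frame=0x3C idx=7 entry=0x51007 [P=1 RW=1 US=1 PS=0]
  L1: frame=0x51 idx=17 entry=0x55087 [P=1 RW=1 US=1 PS=1]
  → PA=0x55075 (huge @L1)  (2 entries read)

Access #1 PA: 0x4D108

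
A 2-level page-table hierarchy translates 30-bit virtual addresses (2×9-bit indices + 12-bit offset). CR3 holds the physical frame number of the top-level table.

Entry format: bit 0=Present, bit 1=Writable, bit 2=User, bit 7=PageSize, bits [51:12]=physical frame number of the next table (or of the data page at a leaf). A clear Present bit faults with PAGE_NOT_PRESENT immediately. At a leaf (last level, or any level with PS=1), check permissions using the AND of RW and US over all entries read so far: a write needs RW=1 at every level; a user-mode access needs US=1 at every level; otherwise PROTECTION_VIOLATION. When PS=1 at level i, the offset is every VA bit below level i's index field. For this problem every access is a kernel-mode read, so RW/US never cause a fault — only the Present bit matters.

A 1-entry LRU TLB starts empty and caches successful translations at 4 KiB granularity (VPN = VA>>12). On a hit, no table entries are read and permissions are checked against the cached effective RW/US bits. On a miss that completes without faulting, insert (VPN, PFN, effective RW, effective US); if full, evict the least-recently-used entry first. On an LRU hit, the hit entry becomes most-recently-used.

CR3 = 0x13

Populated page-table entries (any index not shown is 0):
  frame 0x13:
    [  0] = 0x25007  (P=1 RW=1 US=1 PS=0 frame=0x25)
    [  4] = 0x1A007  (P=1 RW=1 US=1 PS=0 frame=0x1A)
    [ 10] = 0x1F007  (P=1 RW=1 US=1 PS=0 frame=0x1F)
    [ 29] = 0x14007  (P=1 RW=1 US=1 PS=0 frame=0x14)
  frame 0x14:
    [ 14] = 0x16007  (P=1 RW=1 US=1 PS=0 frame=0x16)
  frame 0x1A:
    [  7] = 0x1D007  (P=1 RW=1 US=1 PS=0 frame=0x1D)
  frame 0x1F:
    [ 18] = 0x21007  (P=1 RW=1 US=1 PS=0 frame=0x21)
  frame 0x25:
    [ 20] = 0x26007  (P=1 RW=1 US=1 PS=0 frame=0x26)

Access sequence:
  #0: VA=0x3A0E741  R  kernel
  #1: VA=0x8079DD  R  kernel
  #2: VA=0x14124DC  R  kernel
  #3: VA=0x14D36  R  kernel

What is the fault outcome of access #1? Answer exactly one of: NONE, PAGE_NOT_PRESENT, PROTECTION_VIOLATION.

Trace:
#0 VA=0x3A0E741 (r,kernel):
  L0 @0x13[29] → 0x14007  P=1,RW=1,US=1,PS=0
  L1 @0x14[14] → 0x16007  P=1,RW=1,US=1,PS=0
  ⇒ phys 0x16741  [2 reads]
#1 VA=0x8079DD (r,kernel):
  L0 @0x13[4] → 0x1A007  P=1,RW=1,US=1,PS=0
  L1 @0x1A[7] → 0x1D007  P=1,RW=1,US=1,PS=0
  ⇒ phys 0x1D9DD  [2 reads]
#2 VA=0x14124DC (r,kernel):
  L0 @0x13[10] → 0x1F007  P=1,RW=1,US=1,PS=0
  L1 @0x1F[18] → 0x21007  P=1,RW=1,US=1,PS=0
  ⇒ phys 0x214DC  [2 reads]
#3 VA=0x14D36 (r,kernel):
  L0 @0x13[0] → 0x25007  P=1,RW=1,US=1,PS=0
  L1 @0x25[20] → 0x26007  P=1,RW=1,US=1,PS=0
  ⇒ phys 0x26D36  [2 reads]

Access #1 fault: NONE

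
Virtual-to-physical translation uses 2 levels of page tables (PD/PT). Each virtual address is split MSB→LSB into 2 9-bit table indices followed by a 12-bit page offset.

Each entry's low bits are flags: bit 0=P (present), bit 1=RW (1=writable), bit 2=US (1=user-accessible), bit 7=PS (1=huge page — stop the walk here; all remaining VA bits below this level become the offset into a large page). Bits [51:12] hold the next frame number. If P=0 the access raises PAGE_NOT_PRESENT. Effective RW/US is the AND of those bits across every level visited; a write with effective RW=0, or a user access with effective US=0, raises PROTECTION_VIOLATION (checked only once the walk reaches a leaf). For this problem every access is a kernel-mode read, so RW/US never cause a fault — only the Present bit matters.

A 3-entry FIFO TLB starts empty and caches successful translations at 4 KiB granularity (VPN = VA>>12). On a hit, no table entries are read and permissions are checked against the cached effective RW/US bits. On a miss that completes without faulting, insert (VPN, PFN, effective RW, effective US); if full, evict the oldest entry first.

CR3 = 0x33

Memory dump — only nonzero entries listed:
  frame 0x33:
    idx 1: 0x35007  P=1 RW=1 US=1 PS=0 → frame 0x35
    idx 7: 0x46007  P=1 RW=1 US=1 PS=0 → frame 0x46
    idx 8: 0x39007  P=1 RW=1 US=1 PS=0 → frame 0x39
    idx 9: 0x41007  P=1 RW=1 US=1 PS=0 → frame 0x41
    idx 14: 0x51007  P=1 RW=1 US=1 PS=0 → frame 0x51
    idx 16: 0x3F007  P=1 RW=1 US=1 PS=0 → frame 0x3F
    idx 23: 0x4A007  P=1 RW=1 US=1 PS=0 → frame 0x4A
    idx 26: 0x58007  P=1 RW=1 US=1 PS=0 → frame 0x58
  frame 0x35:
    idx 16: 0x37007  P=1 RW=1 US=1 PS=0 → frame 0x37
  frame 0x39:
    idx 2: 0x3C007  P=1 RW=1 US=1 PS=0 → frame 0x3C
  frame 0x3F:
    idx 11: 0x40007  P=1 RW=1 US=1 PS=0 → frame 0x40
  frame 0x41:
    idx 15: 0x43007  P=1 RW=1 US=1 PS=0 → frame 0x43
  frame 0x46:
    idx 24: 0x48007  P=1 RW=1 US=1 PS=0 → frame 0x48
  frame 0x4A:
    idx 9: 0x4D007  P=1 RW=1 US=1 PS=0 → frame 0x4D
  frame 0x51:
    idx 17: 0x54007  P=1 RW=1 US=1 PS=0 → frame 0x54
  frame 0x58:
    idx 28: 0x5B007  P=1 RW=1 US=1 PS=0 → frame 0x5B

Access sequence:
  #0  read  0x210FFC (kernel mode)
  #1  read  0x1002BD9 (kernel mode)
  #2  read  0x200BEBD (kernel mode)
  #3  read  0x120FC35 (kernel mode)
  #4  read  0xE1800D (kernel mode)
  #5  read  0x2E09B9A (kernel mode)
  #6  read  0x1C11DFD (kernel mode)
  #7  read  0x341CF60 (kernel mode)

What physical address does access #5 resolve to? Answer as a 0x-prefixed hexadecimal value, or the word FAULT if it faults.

Walk each access:
#0 VA=0x210FFC (r,kernel):
  lvl0: tbl 0x33, slot 1 ⇒ 0x35007 (P1/RW1/US1/PS0)
  lvl1: tbl 0x35, slot 16 ⇒ 0x37007 (P1/RW1/US1/PS0)
  ✓ 0x37FFC  — 2 lookups
#1 VA=0x1002BD9 (r,kernel):
  lvl0: tbl 0x33, slot 8 ⇒ 0x39007 (P1/RW1/US1/PS0)
  lvl1: tbl 0x39, slot 2 ⇒ 0x3C007 (P1/RW1/US1/PS0)
  ✓ 0x3CBD9  — 2 lookups
#2 VA=0x200BEBD (r,kernel):
  lvl0: tbl 0x33, slot 16 ⇒ 0x3F007 (P1/RW1/US1/PS0)
  lvl1: tbl 0x3F, slot 11 ⇒ 0x40007 (P1/RW1/US1/PS0)
  ✓ 0x40EBD  — 2 lookups
#3 VA=0x120FC35 (r,kernel):
  lvl0: tbl 0x33, slot 9 ⇒ 0x41007 (P1/RW1/US1/PS0)
  lvl1: tbl 0x41, slot 15 ⇒ 0x43007 (P1/RW1/US1/PS0)
  ✓ 0x43C35  — 2 lookups
#4 VA=0xE1800D (r,kernel):
  lvl0: tbl 0x33, slot 7 ⇒ 0x46007 (P1/RW1/US1/PS0)
  lvl1: tbl 0x46, slot 24 ⇒ 0x48007 (P1/RW1/US1/PS0)
  ✓ 0x4800D  — 2 lookups
#5 VA=0x2E09B9A (r,kernel):
  lvl0: tbl 0x33, slot 23 ⇒ 0x4A007 (P1/RW1/US1/PS0)
  lvl1: tbl 0x4A, slot 9 ⇒ 0x4D007 (P1/RW1/US1/PS0)
  ✓ 0x4DB9A  — 2 lookups
#6 VA=0x1C11DFD (r,kernel):
  lvl0: tbl 0x33, slot 14 ⇒ 0x51007 (P1/RW1/US1/PS0)
  lvl1: tbl 0x51, slot 17 ⇒ 0x54007 (P1/RW1/US1/PS0)
  ✓ 0x54DFD  — 2 lookups
#7 VA=0x341CF60 (r,kernel):
  lvl0: tbl 0x33, slot 26 ⇒ 0x58007 (P1/RW1/US1/PS0)
  lvl1: tbl 0x58, slot 28 ⇒ 0x5B007 (P1/RW1/US1/PS0)
  ✓ 0x5BF60  — 2 lookups

Access #5 PA: 0x4DB9A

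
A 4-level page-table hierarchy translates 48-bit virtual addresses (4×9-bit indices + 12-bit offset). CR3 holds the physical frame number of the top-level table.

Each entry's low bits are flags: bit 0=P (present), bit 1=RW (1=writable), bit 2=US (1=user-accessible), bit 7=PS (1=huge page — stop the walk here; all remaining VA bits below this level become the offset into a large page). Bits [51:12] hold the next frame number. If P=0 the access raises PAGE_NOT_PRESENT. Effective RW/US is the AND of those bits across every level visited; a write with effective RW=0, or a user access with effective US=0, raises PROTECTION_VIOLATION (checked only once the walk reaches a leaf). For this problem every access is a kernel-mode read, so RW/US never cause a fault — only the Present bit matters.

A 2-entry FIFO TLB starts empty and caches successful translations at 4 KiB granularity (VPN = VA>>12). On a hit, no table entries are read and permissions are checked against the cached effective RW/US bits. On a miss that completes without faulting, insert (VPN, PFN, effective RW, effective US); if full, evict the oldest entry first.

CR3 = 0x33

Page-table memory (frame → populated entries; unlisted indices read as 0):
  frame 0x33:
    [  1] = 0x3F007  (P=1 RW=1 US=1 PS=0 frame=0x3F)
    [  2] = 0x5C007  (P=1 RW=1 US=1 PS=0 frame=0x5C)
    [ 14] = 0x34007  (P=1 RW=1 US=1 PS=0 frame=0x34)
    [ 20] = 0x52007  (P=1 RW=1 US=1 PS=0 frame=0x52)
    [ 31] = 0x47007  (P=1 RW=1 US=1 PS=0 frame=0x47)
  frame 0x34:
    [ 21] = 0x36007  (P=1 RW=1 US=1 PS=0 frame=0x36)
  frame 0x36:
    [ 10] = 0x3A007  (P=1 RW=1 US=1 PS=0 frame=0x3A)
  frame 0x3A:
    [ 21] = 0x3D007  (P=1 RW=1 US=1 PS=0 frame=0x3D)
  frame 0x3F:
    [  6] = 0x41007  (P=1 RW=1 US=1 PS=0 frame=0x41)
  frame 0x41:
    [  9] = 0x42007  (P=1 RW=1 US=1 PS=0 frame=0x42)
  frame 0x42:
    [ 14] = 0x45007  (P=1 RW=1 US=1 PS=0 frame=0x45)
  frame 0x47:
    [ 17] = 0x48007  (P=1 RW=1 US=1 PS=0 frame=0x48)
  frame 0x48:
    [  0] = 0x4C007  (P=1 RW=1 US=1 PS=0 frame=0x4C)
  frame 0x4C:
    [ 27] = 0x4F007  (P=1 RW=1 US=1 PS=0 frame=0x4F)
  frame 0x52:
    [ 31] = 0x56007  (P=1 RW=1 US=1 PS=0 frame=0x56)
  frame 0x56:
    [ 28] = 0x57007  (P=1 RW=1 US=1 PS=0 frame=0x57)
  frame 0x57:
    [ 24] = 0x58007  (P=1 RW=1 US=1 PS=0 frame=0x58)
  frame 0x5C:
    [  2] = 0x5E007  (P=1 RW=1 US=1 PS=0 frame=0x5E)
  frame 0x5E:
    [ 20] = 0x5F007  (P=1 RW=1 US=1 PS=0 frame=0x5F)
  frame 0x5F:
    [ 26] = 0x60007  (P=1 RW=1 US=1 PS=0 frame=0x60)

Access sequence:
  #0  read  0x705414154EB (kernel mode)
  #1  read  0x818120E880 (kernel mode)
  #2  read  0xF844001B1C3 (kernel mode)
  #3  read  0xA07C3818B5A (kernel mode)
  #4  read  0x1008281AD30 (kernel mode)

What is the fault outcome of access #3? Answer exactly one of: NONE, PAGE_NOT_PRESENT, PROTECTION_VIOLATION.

Trace:
#0 VA=0x705414154EB (r,kernel):
  L0: frame=0x33 idx=14 entry=0x34007 [P=1 RW=1 US=1 PS=0]
  L1: frame=0x34 idx=21 entry=0x36007 [P=1 RW=1 US=1 PS=0]
  L2: frame=0x36 idx=10 entry=0x3A007 [P=1 RW=1 US=1 PS=0]
  L3: frame=0x3A idx=21 entry=0x3D007 [P=1 RW=1 US=1 PS=0]
  ⇒ phys 0x3D4EB  [4 reads]
#1 VA=0x818120E880 (r,kernel):
  L0: frame=0x33 idx=1 entry=0x3F007 [P=1 RW=1 US=1 PS=0]
  L1: frame=0x3F idx=6 entry=0x41007 [P=1 RW=1 US=1 PS=0]
  L2: frame=0x41 idx=9 entry=0x42007 [P=1 RW=1 US=1 PS=0]
  L3: frame=0x42 idx=14 entry=0x45007 [P=1 RW=1 US=1 PS=0]
  ⇒ phys 0x45880  [4 reads]
#2 VA=0xF844001B1C3 (r,kernel):
  L0: frame=0x33 idx=31 entry=0x47007 [P=1 RW=1 US=1 PS=0]
  L1: frame=0x47 idx=17 entry=0x48007 [P=1 RW=1 US=1 PS=0]
  L2: frame=0x48 idx=0 entry=0x4C007 [P=1 RW=1 US=1 PS=0]
  L3: frame=0x4C idx=27 entry=0x4F007 [P=1 RW=1 US=1 PS=0]
  ⇒ phys 0x4F1C3  [4 reads]
#3 VA=0xA07C3818B5A (r,kernel):
  L0: frame=0x33 idx=20 entry=0x52007 [P=1 RW=1 US=1 PS=0]
  L1: frame=0x52 idx=31 entry=0x56007 [P=1 RW=1 US=1 PS=0]
  L2: frame=0x56 idx=28 entry=0x57007 [P=1 RW=1 US=1 PS=0]
  L3: frame=0x57 idx=24 entry=0x58007 [P=1 RW=1 US=1 PS=0]
  ⇒ phys 0x58B5A  [4 reads]
#4 VA=0x1008281AD30 (r,kernel):
  L0: frame=0x33 idx=2 entry=0x5C007 [P=1 RW=1 US=1 PS=0]
  L1: frame=0x5C idx=2 entry=0x5E007 [P=1 RW=1 US=1 PS=0]
  L2: frame=0x5E idx=20 entry=0x5F007 [P=1 RW=1 US=1 PS=0]
  L3: frame=0x5F idx=26 entry=0x60007 [P=1 RW=1 US=1 PS=0]
  ⇒ phys 0x60D30  [4 reads]

Access #3 fault: NONE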